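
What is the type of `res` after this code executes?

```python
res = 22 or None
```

'or' returns first truthy value (22, int)

int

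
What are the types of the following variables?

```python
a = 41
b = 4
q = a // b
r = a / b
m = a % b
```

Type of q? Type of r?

int // int returns int; int / int returns float

int, float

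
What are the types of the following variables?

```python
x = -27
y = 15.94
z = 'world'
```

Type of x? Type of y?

x is int; y is float

int, float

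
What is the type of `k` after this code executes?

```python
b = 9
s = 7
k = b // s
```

int // int returns int (9 // 7 = 1)

int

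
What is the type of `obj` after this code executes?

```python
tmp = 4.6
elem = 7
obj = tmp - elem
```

float - int returns float (4.6 - 7 = -2.4)

float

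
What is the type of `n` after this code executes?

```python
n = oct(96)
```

oct() returns str representation

str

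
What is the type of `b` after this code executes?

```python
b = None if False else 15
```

Ternary: condition is False, else branch (15) taken → int

int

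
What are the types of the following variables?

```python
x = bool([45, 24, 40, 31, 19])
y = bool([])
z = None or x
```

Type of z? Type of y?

None or <bool> returns the bool; bool() returns bool

bool, bool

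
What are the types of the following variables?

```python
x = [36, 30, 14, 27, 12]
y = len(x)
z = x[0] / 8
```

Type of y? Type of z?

len() returns int; int / int returns float

int, float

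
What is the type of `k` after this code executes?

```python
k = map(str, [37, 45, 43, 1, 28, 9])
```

map() returns a map iterator object

map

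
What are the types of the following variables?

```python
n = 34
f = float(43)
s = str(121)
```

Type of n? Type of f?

n is int; f is float

int, float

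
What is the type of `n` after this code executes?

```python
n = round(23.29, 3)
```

round() with ndigits arg returns float

float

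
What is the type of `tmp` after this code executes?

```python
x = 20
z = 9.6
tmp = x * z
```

int * float returns float (20 * 9.6 = 192.0)

float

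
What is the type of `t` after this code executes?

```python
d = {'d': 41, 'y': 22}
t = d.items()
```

dict.items() returns a dict_items view

dict_items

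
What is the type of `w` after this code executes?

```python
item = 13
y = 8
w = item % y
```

int % int returns int (13 % 8 = 5)

int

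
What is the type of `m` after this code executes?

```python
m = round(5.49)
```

round() with no ndigits arg returns int

int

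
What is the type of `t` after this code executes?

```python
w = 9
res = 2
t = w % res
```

int % int returns int (9 % 2 = 1)

int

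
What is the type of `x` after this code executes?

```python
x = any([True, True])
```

any() returns bool

bool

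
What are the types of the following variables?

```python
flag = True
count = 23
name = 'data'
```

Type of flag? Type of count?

flag is bool; count is int

bool, int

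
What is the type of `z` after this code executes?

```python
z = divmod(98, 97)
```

divmod() returns a tuple (quotient, remainder)

tuple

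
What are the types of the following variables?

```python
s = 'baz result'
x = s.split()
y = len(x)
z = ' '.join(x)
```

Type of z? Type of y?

str.join() returns str; len() returns int

str, int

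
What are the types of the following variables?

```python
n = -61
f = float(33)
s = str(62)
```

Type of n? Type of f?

n is int; f is float

int, float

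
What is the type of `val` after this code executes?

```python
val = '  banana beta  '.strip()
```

str.strip() returns str

str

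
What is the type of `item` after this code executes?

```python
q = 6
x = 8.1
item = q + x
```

int + float returns float (6 + 8.1 = 14.1)

float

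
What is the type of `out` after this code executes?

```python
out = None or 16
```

'or' with None returns the other value (16, int)

int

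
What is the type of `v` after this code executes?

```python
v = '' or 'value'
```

'or' returns first truthy value ('value', which is str)

str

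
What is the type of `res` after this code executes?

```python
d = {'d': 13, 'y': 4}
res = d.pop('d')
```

dict.pop() returns the value (int)

int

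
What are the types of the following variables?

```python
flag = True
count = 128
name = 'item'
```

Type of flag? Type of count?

flag is bool; count is int

bool, int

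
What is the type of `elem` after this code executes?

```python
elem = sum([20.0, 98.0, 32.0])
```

sum() of floats returns float

float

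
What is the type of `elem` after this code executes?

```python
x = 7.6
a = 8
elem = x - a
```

float - int returns float (7.6 - 8 = -0.4)

float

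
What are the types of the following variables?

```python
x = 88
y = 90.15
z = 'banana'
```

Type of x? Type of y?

x is int; y is float

int, float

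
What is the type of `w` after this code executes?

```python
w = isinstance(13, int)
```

isinstance() returns bool

bool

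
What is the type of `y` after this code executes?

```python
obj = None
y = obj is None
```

'is' comparison returns bool

bool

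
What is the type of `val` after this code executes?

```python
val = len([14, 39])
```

len() always returns int

int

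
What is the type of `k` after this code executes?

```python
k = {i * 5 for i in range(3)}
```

A set comprehension {expr for x in iterable} produces a set

set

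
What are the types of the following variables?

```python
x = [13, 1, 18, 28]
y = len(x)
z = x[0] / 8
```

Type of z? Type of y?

int / int returns float; len() returns int

float, int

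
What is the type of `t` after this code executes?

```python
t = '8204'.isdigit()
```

str.isdigit() returns bool

bool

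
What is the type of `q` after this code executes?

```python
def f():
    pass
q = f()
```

A function with no return statement returns None

NoneType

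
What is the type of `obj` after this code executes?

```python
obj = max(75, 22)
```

max() of ints returns int

int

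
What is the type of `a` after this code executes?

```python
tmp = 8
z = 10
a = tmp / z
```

int / int always returns float in Python 3 (8 / 10 = 0.8)

float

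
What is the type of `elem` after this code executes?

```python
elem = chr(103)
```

chr() returns str (single character)

str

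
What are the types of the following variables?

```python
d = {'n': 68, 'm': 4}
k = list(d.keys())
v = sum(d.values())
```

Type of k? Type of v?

list(...) returns list; sum of int values returns int

list, int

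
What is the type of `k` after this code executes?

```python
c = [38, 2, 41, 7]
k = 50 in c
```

'in' operator returns bool

bool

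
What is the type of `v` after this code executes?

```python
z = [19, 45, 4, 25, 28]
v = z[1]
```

Indexing a list of ints returns int (z[1] = 45)

int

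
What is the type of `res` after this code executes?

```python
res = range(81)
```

range() returns a range object

range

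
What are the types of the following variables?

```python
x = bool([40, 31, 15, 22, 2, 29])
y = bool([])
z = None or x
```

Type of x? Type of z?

bool() returns bool; None or <bool> returns the bool

bool, bool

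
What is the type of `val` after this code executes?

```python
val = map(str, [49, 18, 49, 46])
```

map() returns a map iterator object

map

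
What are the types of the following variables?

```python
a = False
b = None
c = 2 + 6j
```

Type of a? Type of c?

a is bool; c is complex

bool, complex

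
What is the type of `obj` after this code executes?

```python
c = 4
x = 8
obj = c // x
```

int // int returns int (4 // 8 = 0)

int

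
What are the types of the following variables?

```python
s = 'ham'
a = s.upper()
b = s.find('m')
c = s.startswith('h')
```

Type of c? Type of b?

str.startswith() returns bool; str.find() returns int

bool, int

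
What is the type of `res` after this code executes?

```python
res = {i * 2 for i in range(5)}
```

A set comprehension {expr for x in iterable} produces a set

set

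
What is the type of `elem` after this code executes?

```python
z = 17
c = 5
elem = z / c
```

int / int always returns float in Python 3 (17 / 5 = 3.4)

float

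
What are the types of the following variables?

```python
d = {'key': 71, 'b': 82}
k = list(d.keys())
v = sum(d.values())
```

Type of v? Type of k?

sum of int values returns int; list(...) returns list

int, list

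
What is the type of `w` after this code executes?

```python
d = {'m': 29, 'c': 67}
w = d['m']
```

Accessing dict[str, int] with key 'm' returns int value 29

int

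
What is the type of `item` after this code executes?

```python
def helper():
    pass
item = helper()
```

A function with no return statement returns None

NoneType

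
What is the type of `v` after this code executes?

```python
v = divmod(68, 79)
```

divmod() returns a tuple (quotient, remainder)

tuple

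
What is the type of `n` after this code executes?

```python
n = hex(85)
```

hex() returns str representation

str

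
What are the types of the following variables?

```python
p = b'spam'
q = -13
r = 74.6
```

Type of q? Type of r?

q is int; r is float

int, float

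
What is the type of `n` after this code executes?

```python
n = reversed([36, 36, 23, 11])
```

reversed() on a list returns a list_reverseiterator

list_reverseiterator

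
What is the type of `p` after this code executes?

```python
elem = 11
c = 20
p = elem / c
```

int / int always returns float in Python 3 (11 / 20 = 0.55)

float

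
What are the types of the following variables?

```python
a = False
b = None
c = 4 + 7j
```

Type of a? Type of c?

a is bool; c is complex

bool, complex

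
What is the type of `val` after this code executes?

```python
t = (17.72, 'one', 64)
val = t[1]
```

Index 1 of tuple is 'one' which is str

str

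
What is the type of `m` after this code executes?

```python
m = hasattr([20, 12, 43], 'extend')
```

hasattr() returns bool

bool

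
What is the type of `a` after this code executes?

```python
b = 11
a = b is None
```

'is' comparison returns bool

bool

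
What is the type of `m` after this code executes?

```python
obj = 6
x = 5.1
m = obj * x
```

int * float returns float (6 * 5.1 = 30.6)

float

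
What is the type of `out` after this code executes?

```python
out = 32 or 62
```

'or' returns the first truthy value (32, which is int)

int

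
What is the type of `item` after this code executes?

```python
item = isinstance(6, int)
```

isinstance() returns bool

bool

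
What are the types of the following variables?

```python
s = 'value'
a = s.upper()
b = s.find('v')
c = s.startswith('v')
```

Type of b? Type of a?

str.find() returns int; str.upper() returns str

int, str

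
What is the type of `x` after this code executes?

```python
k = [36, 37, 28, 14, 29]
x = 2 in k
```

'in' operator returns bool

bool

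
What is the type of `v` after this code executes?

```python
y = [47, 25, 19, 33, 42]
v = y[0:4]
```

Slicing a list always returns a list

list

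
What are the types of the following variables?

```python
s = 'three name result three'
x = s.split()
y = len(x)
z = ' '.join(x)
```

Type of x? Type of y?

str.split() returns list; len() returns int

list, int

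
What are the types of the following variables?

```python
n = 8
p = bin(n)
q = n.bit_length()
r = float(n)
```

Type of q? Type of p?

int.bit_length() returns int; bin() returns str

int, str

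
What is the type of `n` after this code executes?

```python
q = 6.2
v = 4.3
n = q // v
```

float // float returns float (floor division preserves float type)

float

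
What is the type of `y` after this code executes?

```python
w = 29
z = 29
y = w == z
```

Equality comparison returns bool

bool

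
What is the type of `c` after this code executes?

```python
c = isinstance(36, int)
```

isinstance() returns bool

bool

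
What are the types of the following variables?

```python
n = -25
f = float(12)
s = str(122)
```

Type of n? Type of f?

n is int; f is float

int, float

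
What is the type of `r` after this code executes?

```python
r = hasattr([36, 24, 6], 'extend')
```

hasattr() returns bool

bool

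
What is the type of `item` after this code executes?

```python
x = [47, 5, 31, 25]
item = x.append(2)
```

list.append() returns None (mutates in place)

NoneType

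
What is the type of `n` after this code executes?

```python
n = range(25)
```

range() returns a range object

range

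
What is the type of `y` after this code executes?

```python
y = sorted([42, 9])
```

sorted() always returns list

list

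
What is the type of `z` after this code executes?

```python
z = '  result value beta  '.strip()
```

str.strip() returns str

str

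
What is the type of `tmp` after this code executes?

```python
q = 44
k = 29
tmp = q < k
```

Comparison operators return bool

bool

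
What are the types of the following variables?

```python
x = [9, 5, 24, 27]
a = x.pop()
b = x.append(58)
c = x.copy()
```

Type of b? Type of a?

list.append() returns None; list.pop() returns the element (int)

NoneType, int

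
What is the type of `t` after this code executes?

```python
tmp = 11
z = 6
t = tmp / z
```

int / int always returns float in Python 3 (11 / 6 = 1.83333)

float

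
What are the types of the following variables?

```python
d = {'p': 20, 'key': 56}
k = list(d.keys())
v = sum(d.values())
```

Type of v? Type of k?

sum of int values returns int; list(...) returns list

int, list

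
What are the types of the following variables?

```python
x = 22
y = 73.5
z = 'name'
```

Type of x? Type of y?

x is int; y is float

int, float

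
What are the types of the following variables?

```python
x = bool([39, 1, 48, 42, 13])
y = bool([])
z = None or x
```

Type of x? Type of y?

bool() returns bool; bool() returns bool

bool, bool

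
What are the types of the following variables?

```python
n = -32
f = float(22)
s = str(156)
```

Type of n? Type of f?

n is int; f is float

int, float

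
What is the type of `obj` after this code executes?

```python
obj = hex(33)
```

hex() returns str representation

str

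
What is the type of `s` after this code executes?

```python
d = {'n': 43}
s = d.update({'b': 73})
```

dict.update() returns None

NoneType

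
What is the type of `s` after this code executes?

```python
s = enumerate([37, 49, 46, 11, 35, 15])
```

enumerate() returns an enumerate iterator object

enumerate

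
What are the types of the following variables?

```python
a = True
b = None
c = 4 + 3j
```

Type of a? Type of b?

a is bool; b is NoneType

bool, NoneType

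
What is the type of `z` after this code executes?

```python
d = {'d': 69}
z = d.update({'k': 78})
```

dict.update() returns None

NoneType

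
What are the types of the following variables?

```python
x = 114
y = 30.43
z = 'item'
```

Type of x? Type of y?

x is int; y is float

int, float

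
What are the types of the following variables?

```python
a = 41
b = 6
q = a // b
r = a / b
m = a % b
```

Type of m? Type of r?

int % int returns int; int / int returns float

int, float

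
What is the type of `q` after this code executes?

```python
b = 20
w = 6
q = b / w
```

int / int always returns float in Python 3 (20 / 6 = 3.33333)

float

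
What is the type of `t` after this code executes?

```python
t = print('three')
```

print() returns None

NoneType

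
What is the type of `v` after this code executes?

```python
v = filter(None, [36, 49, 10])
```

filter() returns a filter iterator object

filter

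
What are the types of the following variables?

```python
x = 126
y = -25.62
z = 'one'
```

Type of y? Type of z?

y is float; z is str

float, str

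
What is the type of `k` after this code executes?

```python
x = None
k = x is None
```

'is' comparison returns bool

bool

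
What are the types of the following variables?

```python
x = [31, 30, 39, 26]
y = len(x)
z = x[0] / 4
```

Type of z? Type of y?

int / int returns float; len() returns int

float, int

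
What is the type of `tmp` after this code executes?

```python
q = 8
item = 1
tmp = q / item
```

int / int always returns float in Python 3 (8 / 1 = 8)

float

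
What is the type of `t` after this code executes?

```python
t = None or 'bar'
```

'or' with None returns the other value ('bar', str)

str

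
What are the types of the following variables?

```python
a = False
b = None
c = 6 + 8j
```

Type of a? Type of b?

a is bool; b is NoneType

bool, NoneType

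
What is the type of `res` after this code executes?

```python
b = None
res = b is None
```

'is' comparison returns bool

bool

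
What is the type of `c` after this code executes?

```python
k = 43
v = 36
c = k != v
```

Comparison operators return bool

bool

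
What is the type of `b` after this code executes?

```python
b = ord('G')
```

ord() returns int (Unicode code point)

int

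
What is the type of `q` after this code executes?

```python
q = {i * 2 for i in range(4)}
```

A set comprehension {expr for x in iterable} produces a set

set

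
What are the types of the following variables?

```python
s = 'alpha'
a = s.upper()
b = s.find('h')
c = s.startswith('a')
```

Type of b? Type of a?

str.find() returns int; str.upper() returns str

int, str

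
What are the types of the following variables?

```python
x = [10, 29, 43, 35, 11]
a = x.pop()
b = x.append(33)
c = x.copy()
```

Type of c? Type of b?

list.copy() returns list; list.append() returns None

list, NoneType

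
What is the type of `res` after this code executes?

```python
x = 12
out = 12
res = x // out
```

int // int returns int (12 // 12 = 1)

int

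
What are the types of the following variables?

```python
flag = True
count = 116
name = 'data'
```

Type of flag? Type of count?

flag is bool; count is int

bool, int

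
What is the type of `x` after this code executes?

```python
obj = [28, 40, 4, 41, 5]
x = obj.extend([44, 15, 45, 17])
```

list.extend() returns None

NoneType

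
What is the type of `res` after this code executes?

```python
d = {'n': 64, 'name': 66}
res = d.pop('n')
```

dict.pop() returns the value (int)

int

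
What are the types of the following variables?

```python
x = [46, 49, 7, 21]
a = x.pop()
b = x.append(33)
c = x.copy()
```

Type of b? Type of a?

list.append() returns None; list.pop() returns the element (int)

NoneType, int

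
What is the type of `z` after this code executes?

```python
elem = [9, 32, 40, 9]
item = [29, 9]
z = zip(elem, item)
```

zip() returns a zip iterator object

zip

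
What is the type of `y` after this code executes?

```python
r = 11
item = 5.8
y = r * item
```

int * float returns float (11 * 5.8 = 63.8)

float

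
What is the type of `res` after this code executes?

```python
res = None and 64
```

'and' returns first falsy value (None)

NoneType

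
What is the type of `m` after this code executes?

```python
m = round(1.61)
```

round() with no ndigits arg returns int

int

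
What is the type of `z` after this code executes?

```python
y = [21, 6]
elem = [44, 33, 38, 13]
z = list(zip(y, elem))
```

list(zip(...)) returns a list of tuples

list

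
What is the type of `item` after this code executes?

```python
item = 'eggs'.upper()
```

str.upper() returns str

str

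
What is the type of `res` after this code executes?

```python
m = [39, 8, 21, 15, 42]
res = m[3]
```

Indexing a list of ints returns int (m[3] = 15)

int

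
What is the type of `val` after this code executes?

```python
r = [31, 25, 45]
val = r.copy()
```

list.copy() returns list

list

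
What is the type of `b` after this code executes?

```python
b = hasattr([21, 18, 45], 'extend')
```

hasattr() returns bool

bool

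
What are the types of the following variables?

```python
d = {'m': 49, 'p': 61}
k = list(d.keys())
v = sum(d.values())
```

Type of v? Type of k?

sum of int values returns int; list(...) returns list

int, list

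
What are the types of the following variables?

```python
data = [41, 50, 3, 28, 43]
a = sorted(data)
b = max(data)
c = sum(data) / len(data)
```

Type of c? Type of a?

int / int returns float; sorted() returns list

float, list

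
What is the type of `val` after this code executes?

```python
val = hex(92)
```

hex() returns str representation

str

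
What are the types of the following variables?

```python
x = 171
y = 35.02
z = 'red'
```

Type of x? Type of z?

x is int; z is str

int, str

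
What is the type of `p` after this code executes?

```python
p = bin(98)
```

bin() returns str representation

str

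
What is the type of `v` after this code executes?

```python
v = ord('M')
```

ord() returns int (Unicode code point)

int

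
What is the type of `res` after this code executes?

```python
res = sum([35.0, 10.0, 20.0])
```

sum() of floats returns float

float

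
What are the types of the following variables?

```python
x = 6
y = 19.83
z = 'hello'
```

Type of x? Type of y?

x is int; y is float

int, float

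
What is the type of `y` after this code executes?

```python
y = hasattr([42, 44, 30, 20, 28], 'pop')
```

hasattr() returns bool

bool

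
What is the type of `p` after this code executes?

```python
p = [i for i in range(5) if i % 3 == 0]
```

A list comprehension [...] produces a list

list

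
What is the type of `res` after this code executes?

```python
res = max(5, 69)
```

max() of ints returns int

int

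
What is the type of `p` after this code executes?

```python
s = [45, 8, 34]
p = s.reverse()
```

list.reverse() returns None

NoneType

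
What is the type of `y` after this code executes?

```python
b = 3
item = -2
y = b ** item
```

int ** negative int returns float

float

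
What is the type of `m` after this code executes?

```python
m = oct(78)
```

oct() returns str representation

str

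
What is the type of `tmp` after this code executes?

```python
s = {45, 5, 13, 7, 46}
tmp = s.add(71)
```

set.add() returns None (mutates in place)

NoneType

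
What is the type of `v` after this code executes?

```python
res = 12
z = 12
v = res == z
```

Equality comparison returns bool

bool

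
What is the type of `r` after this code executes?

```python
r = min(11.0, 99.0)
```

min() of floats returns float

float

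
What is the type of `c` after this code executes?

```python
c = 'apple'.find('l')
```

str.find() returns int (index, or -1)

int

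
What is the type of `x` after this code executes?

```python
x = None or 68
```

'or' with None returns the other value (68, int)

int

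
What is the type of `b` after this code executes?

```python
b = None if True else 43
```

Ternary: condition is True, if branch (None) taken → NoneType

NoneType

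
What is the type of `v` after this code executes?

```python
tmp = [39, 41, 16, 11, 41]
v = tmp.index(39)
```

list.index() returns int

int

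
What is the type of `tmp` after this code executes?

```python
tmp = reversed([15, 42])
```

reversed() on a list returns a list_reverseiterator

list_reverseiterator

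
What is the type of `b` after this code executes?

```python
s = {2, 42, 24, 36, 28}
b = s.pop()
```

Popping from a set of ints returns int

int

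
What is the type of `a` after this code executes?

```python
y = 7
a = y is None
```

'is' comparison returns bool

bool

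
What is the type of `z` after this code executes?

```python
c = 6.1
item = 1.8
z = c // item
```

float // float returns float (floor division preserves float type)

float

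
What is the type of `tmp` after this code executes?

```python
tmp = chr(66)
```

chr() returns str (single character)

str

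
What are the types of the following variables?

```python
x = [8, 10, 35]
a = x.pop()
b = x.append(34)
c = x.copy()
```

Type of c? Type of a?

list.copy() returns list; list.pop() returns the element (int)

list, int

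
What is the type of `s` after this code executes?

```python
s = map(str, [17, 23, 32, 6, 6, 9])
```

map() returns a map iterator object

map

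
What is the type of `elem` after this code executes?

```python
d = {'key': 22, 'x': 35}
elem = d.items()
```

dict.items() returns a dict_items view

dict_items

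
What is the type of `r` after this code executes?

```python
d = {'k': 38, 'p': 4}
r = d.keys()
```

.keys() returns a dict_keys view object

dict_keys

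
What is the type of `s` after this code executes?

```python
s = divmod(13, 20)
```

divmod() returns a tuple (quotient, remainder)

tuple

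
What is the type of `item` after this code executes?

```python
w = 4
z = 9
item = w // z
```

int // int returns int (4 // 9 = 0)

int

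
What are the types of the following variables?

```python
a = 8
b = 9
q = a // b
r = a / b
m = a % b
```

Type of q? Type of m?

int // int returns int; int % int returns int

int, int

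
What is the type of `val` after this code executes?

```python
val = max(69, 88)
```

max() of ints returns int

int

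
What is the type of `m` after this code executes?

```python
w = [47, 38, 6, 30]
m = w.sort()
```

list.sort() returns None (sorts in place)

NoneType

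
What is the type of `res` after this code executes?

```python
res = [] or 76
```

'or' returns first truthy value (76, which is int)

int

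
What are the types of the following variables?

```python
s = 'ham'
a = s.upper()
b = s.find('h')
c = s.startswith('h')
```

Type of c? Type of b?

str.startswith() returns bool; str.find() returns int

bool, int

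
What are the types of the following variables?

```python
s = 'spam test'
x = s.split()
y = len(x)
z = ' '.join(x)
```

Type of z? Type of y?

str.join() returns str; len() returns int

str, int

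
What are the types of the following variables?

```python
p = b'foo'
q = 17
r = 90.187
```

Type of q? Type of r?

q is int; r is float

int, float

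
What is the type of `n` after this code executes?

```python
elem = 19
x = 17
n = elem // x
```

int // int returns int (19 // 17 = 1)

int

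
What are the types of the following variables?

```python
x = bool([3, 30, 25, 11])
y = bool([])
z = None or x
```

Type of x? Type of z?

bool() returns bool; None or <bool> returns the bool

bool, bool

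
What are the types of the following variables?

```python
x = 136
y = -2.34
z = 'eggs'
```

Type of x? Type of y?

x is int; y is float

int, float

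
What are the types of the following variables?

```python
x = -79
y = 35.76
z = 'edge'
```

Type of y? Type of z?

y is float; z is str

float, str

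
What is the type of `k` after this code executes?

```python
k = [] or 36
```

'or' returns first truthy value (36, which is int)

int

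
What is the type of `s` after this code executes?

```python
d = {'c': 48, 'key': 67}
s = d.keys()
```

.keys() returns a dict_keys view object

dict_keys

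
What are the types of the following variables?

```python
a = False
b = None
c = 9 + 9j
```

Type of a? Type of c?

a is bool; c is complex

bool, complex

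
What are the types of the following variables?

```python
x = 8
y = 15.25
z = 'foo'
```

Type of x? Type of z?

x is int; z is str

int, str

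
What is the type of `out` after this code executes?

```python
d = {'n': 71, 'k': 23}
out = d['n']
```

Accessing dict[str, int] with key 'n' returns int value 71

int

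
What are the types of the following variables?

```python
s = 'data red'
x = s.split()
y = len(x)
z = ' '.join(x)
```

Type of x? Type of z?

str.split() returns list; str.join() returns str

list, str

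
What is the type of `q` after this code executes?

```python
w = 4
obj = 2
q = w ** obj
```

int ** positive int returns int (4 ** 2 = 16)

int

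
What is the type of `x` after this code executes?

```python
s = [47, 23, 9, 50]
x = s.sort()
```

list.sort() returns None (sorts in place)

NoneType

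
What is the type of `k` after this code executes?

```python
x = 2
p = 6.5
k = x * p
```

int * float returns float (2 * 6.5 = 13.0)

float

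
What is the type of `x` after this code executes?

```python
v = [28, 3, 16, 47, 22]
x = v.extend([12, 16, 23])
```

list.extend() returns None

NoneType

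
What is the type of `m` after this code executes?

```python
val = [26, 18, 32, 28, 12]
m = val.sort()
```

list.sort() returns None (sorts in place)

NoneType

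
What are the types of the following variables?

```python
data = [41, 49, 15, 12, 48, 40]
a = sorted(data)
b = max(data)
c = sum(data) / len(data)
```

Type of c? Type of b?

int / int returns float; max of ints returns int

float, int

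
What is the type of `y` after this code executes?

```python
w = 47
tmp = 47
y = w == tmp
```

Equality comparison returns bool

bool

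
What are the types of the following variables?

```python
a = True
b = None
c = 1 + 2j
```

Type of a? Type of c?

a is bool; c is complex

bool, complex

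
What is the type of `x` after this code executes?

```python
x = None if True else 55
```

Ternary: condition is True, if branch (None) taken → NoneType

NoneType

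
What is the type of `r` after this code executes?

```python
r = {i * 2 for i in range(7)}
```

A set comprehension {expr for x in iterable} produces a set

set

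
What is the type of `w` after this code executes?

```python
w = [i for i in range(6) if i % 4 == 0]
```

A list comprehension [...] produces a list

list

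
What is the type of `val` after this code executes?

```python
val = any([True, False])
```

any() returns bool

bool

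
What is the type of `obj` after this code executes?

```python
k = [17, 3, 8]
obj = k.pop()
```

list.pop() returns the popped element (int here)

int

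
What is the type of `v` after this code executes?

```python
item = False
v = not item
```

'not' always returns bool

bool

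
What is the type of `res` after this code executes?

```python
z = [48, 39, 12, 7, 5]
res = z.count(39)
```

list.count() returns int

int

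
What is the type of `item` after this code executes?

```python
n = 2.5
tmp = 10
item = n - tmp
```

float - int returns float (2.5 - 10 = -7.5)

float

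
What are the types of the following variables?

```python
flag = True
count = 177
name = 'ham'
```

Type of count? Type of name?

count is int; name is str

int, str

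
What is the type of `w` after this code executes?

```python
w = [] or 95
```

'or' returns first truthy value (95, which is int)

int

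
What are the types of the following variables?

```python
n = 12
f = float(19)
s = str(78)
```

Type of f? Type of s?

f is float; s is str

float, str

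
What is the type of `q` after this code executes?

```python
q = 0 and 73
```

'and' returns the first falsy value (0, which is int)

int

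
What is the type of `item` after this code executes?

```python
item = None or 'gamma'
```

'or' with None returns the other value ('gamma', str)

str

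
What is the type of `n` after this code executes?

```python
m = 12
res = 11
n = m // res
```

int // int returns int (12 // 11 = 1)

int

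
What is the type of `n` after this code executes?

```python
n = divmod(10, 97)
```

divmod() returns a tuple (quotient, remainder)

tuple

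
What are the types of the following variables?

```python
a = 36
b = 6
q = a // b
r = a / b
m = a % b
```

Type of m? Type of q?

int % int returns int; int // int returns int

int, int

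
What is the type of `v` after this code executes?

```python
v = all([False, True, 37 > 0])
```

all() returns bool

bool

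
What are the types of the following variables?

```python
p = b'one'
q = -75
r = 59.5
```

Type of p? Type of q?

p is bytes; q is int

bytes, int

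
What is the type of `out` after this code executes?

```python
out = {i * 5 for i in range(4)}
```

A set comprehension {expr for x in iterable} produces a set

set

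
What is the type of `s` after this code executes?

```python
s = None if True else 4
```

Ternary: condition is True, if branch (None) taken → NoneType

NoneType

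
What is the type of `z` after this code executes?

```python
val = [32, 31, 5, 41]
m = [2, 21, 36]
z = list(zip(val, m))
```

list(zip(...)) returns a list of tuples

list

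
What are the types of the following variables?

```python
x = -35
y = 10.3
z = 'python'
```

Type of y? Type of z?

y is float; z is str

float, str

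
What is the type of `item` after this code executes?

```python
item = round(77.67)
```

round() with no ndigits arg returns int

int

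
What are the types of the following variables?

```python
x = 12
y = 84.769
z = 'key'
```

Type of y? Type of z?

y is float; z is str

float, str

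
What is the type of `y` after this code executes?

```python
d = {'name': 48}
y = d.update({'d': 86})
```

dict.update() returns None

NoneType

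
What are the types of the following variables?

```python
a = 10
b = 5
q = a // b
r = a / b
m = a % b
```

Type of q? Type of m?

int // int returns int; int % int returns int

int, int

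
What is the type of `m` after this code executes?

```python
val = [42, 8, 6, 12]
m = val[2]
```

Indexing a list of ints returns int (val[2] = 6)

int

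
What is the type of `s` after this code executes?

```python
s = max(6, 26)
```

max() of ints returns int

int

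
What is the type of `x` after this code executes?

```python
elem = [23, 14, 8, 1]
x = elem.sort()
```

list.sort() returns None (sorts in place)

NoneType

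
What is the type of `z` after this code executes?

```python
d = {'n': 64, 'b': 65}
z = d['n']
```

Accessing dict[str, int] with key 'n' returns int value 64

int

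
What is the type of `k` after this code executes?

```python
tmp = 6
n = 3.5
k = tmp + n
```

int + float returns float (6 + 3.5 = 9.5)

float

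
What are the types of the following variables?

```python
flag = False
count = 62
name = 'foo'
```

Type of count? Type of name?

count is int; name is str

int, str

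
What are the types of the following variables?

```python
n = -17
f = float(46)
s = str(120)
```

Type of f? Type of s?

f is float; s is str

float, str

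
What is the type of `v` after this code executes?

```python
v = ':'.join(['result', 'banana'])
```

str.join() returns str

str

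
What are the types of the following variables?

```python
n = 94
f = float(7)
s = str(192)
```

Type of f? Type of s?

f is float; s is str

float, str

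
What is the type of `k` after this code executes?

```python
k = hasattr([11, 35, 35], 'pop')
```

hasattr() returns bool

bool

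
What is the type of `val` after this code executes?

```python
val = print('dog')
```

print() returns None

NoneType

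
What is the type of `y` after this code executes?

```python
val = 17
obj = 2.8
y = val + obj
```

int + float returns float (17 + 2.8 = 19.8)

float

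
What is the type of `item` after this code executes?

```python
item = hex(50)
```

hex() returns str representation

str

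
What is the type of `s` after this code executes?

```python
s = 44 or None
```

'or' returns first truthy value (44, int)

int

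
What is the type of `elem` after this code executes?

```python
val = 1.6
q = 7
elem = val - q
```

float - int returns float (1.6 - 7 = -5.4)

float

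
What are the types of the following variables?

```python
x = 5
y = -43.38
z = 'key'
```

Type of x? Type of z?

x is int; z is str

int, str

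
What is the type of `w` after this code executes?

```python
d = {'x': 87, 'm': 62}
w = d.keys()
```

.keys() returns a dict_keys view object

dict_keys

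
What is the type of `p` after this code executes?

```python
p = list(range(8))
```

list(range(...)) returns list

list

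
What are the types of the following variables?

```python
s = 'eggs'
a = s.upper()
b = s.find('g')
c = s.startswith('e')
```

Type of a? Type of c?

str.upper() returns str; str.startswith() returns bool

str, bool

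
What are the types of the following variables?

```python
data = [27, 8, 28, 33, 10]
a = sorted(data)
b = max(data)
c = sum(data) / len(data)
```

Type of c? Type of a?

int / int returns float; sorted() returns list

float, list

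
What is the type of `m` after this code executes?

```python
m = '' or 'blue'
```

'or' returns first truthy value ('blue', which is str)

str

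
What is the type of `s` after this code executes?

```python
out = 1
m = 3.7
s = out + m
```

int + float returns float (1 + 3.7 = 4.7)

float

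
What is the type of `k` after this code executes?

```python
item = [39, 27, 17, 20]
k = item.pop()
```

list.pop() returns the popped element (int here)

int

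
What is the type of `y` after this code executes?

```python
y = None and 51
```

'and' returns first falsy value (None)

NoneType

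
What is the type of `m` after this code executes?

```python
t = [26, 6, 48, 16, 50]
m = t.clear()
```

list.clear() returns None

NoneType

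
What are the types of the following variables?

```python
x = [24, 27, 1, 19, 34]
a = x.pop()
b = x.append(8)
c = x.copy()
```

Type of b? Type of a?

list.append() returns None; list.pop() returns the element (int)

NoneType, int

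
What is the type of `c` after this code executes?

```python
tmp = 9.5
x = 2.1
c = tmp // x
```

float // float returns float (floor division preserves float type)

float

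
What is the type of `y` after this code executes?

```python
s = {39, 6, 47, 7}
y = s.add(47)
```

set.add() returns None (mutates in place)

NoneType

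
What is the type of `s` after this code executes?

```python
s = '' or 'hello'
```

'or' returns first truthy value ('hello', which is str)

str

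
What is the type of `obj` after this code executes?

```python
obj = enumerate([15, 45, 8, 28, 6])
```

enumerate() returns an enumerate iterator object

enumerate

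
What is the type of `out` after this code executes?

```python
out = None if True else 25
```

Ternary: condition is True, if branch (None) taken → NoneType

NoneType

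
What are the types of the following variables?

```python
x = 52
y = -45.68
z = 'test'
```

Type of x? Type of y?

x is int; y is float

int, float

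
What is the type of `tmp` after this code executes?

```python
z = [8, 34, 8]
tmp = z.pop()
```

list.pop() returns the popped element (int here)

int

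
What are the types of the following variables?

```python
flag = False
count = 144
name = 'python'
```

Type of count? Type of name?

count is int; name is str

int, str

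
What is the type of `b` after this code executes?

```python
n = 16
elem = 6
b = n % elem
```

int % int returns int (16 % 6 = 4)

int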